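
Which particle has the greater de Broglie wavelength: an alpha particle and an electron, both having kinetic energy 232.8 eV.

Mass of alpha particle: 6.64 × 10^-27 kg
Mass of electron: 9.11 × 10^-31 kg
The electron has the longer wavelength.

Using λ = h/√(2mKE):

For alpha particle: λ₁ = h/√(2m₁KE) = 9.41 × 10^-13 m
For electron: λ₂ = h/√(2m₂KE) = 8.04 × 10^-11 m

Since λ ∝ 1/√m at constant kinetic energy, the lighter particle has the longer wavelength.

The electron has the longer de Broglie wavelength.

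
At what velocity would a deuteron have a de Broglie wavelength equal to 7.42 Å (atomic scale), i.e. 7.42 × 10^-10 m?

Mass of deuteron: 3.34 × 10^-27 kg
2.67 × 10^2 m/s

From λ = h/(mv), solve for v:

v = h/(mλ)
v = (6.626 × 10^-34 J·s) / (3.34 × 10^-27 kg × 7.42 × 10^-10 m)
v = 2.67 × 10^2 m/s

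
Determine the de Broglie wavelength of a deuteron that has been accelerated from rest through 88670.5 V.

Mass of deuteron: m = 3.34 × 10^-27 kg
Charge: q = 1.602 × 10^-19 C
6.80 × 10^-14 m

When a particle is accelerated through voltage V, it gains kinetic energy KE = qV.

The de Broglie wavelength is then λ = h/√(2mqV):

λ = h/√(2mqV)
λ = (6.626 × 10^-34 J·s) / √(2 × 3.34 × 10^-27 kg × 1.602 × 10^-19 C × 88670.5 V)
λ = 6.80 × 10^-14 m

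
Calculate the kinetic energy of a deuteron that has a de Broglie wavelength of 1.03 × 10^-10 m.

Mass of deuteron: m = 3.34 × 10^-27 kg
6.20 × 10^-21 J (or 0.0387 eV)

From λ = h/√(2mKE), we solve for KE:

λ² = h²/(2mKE)
KE = h²/(2mλ²)
KE = (6.626 × 10^-34 J·s)² / (2 × 3.34 × 10^-27 kg × (1.03 × 10^-10 m)²)
KE = 6.20 × 10^-21 J
KE = 0.0387 eV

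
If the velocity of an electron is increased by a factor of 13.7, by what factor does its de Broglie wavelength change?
The wavelength decreases by a factor of 13.7.

From λ = h/(mv), the wavelength is inversely proportional to velocity:

λ ∝ 1/v

If v → 13.7v, then λ → λ/13.7

When velocity is increased by a factor of 13.7, the wavelength decreases by a factor of 13.7.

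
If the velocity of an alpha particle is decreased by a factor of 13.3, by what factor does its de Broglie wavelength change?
The wavelength increases by a factor of 13.3.

From λ = h/(mv), the wavelength is inversely proportional to velocity:

λ ∝ 1/v

If v → v/13.3, then λ → 13.3λ

When velocity is decreased by a factor of 13.3, the wavelength increases by a factor of 13.3.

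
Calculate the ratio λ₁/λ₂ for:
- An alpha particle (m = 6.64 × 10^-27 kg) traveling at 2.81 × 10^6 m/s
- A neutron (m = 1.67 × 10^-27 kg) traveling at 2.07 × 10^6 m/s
λ₁/λ₂ = 0.185

Using λ = h/(mv):

λ₁ = h/(m₁v₁) = 3.55 × 10^-14 m
λ₂ = h/(m₂v₂) = 1.92 × 10^-13 m

Ratio λ₁/λ₂ = (m₂v₂)/(m₁v₁)
         = (1.67 × 10^-27 kg × 2.07 × 10^6 m/s) / (6.64 × 10^-27 kg × 2.81 × 10^6 m/s)
         = 0.185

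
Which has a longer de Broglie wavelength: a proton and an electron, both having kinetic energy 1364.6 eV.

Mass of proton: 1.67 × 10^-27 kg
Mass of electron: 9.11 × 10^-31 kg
The electron has the longer wavelength.

Using λ = h/√(2mKE):

For proton: λ₁ = h/√(2m₁KE) = 7.75 × 10^-13 m
For electron: λ₂ = h/√(2m₂KE) = 3.32 × 10^-11 m

Since λ ∝ 1/√m at constant kinetic energy, the lighter particle has the longer wavelength.

The electron has the longer de Broglie wavelength.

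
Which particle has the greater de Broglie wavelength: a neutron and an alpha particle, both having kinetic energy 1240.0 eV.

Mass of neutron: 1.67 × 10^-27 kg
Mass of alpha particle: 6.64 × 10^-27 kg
The neutron has the longer wavelength.

Using λ = h/√(2mKE):

For neutron: λ₁ = h/√(2m₁KE) = 8.13 × 10^-13 m
For alpha particle: λ₂ = h/√(2m₂KE) = 4.08 × 10^-13 m

Since λ ∝ 1/√m at constant kinetic energy, the lighter particle has the longer wavelength.

The neutron has the longer de Broglie wavelength.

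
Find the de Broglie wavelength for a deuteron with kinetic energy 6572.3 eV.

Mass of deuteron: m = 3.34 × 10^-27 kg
2.50 × 10^-13 m

Using λ = h/√(2mKE):

First convert KE to Joules: KE = 6572.3 eV = 1.053 × 10^-15 J

λ = h/√(2mKE)
λ = (6.626 × 10^-34 J·s) / √(2 × 3.34 × 10^-27 kg × 1.053 × 10^-15 J)
λ = 2.50 × 10^-13 m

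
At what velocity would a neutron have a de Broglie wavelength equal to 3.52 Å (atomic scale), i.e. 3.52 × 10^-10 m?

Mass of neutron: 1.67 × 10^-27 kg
1.13 × 10^3 m/s

From λ = h/(mv), solve for v:

v = h/(mλ)
v = (6.626 × 10^-34 J·s) / (1.67 × 10^-27 kg × 3.52 × 10^-10 m)
v = 1.13 × 10^3 m/s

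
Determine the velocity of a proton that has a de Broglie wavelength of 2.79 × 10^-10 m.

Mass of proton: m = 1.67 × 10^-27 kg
1.42 × 10^3 m/s

From the de Broglie relation λ = h/(mv), we solve for v:

v = h/(mλ)
v = (6.626 × 10^-34 J·s) / (1.67 × 10^-27 kg × 2.79 × 10^-10 m)
v = 1.42 × 10^3 m/s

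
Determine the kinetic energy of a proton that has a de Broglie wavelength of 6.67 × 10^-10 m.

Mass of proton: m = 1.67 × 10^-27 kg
2.95 × 10^-22 J (or 1.84 × 10^-3 eV)

From λ = h/√(2mKE), we solve for KE:

λ² = h²/(2mKE)
KE = h²/(2mλ²)
KE = (6.626 × 10^-34 J·s)² / (2 × 1.67 × 10^-27 kg × (6.67 × 10^-10 m)²)
KE = 2.95 × 10^-22 J
KE = 1.84 × 10^-3 eV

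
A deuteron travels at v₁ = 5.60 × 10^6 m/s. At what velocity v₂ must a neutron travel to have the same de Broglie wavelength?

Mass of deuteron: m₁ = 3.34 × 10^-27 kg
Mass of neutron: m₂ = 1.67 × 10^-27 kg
v₂ = 1.12 × 10^7 m/s

For equal de Broglie wavelengths: λ₁ = λ₂

h/(m₁v₁) = h/(m₂v₂)
m₁v₁ = m₂v₂
v₂ = v₁ · (m₁/m₂)

v₂ = 5.60 × 10^6 m/s × (3.34 × 10^-27 kg / 1.67 × 10^-27 kg)
v₂ = 1.12 × 10^7 m/s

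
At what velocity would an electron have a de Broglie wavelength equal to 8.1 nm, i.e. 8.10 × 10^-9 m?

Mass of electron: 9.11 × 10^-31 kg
8.98 × 10^4 m/s

From λ = h/(mv), solve for v:

v = h/(mλ)
v = (6.626 × 10^-34 J·s) / (9.11 × 10^-31 kg × 8.10 × 10^-9 m)
v = 8.98 × 10^4 m/s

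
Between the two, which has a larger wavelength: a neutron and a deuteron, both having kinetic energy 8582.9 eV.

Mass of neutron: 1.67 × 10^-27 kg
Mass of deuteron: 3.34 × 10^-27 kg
The neutron has the longer wavelength.

Using λ = h/√(2mKE):

For neutron: λ₁ = h/√(2m₁KE) = 3.09 × 10^-13 m
For deuteron: λ₂ = h/√(2m₂KE) = 2.19 × 10^-13 m

Since λ ∝ 1/√m at constant kinetic energy, the lighter particle has the longer wavelength.

The neutron has the longer de Broglie wavelength.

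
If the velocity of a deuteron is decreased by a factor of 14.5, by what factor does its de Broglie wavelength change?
The wavelength increases by a factor of 14.5.

From λ = h/(mv), the wavelength is inversely proportional to velocity:

λ ∝ 1/v

If v → v/14.5, then λ → 14.5λ

When velocity is decreased by a factor of 14.5, the wavelength increases by a factor of 14.5.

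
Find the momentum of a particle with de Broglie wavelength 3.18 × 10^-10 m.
2.08 × 10^-24 kg·m/s

From the de Broglie relation λ = h/p, we solve for p:

p = h/λ
p = (6.626 × 10^-34 J·s) / (3.18 × 10^-10 m)
p = 2.08 × 10^-24 kg·m/s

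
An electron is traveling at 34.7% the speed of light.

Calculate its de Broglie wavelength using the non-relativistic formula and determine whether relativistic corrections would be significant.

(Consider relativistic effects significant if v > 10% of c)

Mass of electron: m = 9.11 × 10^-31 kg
Yes, relativistic corrections are needed.

Using the non-relativistic de Broglie formula λ = h/(mv):

v = 34.7% × c = 1.040 × 10^8 m/s

λ = h/(mv)
λ = (6.626 × 10^-34 J·s) / (9.11 × 10^-31 kg × 1.040 × 10^8 m/s)
λ = 6.99 × 10^-12 m

Since v = 34.7% of c > 10% of c, relativistic corrections ARE significant and the actual wavelength would differ from this non-relativistic estimate.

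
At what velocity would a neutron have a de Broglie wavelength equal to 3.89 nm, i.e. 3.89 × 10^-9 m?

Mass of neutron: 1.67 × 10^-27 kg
1.02 × 10^2 m/s

From λ = h/(mv), solve for v:

v = h/(mλ)
v = (6.626 × 10^-34 J·s) / (1.67 × 10^-27 kg × 3.89 × 10^-9 m)
v = 1.02 × 10^2 m/s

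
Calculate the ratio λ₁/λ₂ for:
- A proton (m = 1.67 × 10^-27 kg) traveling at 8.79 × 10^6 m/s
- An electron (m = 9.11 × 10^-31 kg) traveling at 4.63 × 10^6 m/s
λ₁/λ₂ = 2.87 × 10^-4

Using λ = h/(mv):

λ₁ = h/(m₁v₁) = 4.51 × 10^-14 m
λ₂ = h/(m₂v₂) = 1.57 × 10^-10 m

Ratio λ₁/λ₂ = (m₂v₂)/(m₁v₁)
         = (9.11 × 10^-31 kg × 4.63 × 10^6 m/s) / (1.67 × 10^-27 kg × 8.79 × 10^6 m/s)
         = 2.87 × 10^-4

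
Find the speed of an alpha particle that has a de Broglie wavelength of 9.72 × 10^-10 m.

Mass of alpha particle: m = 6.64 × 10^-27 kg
1.03 × 10^2 m/s

From the de Broglie relation λ = h/(mv), we solve for v:

v = h/(mλ)
v = (6.626 × 10^-34 J·s) / (6.64 × 10^-27 kg × 9.72 × 10^-10 m)
v = 1.03 × 10^2 m/s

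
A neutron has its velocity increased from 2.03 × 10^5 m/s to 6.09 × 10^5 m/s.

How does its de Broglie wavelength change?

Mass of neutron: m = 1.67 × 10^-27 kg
The wavelength decreases by a factor of 3.

Using λ = h/(mv):

Initial wavelength: λ₁ = h/(mv₁) = 1.95 × 10^-12 m
Final wavelength: λ₂ = h/(mv₂) = 6.52 × 10^-13 m

Since λ ∝ 1/v, when velocity increases by a factor of 3, the wavelength decreases by a factor of 3.

λ₂/λ₁ = v₁/v₂ = 1/3

The wavelength decreases by a factor of 3.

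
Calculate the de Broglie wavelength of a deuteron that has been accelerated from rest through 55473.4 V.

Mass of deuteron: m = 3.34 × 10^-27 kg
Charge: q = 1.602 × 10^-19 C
8.60 × 10^-14 m

When a particle is accelerated through voltage V, it gains kinetic energy KE = qV.

The de Broglie wavelength is then λ = h/√(2mqV):

λ = h/√(2mqV)
λ = (6.626 × 10^-34 J·s) / √(2 × 3.34 × 10^-27 kg × 1.602 × 10^-19 C × 55473.4 V)
λ = 8.60 × 10^-14 m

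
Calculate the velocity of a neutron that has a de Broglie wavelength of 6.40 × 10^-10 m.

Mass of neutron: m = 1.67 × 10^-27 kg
6.20 × 10^2 m/s

From the de Broglie relation λ = h/(mv), we solve for v:

v = h/(mλ)
v = (6.626 × 10^-34 J·s) / (1.67 × 10^-27 kg × 6.40 × 10^-10 m)
v = 6.20 × 10^2 m/s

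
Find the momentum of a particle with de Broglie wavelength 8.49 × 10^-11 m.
7.80 × 10^-24 kg·m/s

From the de Broglie relation λ = h/p, we solve for p:

p = h/λ
p = (6.626 × 10^-34 J·s) / (8.49 × 10^-11 m)
p = 7.80 × 10^-24 kg·m/s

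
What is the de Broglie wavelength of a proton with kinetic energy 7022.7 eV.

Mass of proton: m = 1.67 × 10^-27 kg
3.42 × 10^-13 m

Using λ = h/√(2mKE):

First convert KE to Joules: KE = 7022.7 eV = 1.125 × 10^-15 J

λ = h/√(2mKE)
λ = (6.626 × 10^-34 J·s) / √(2 × 1.67 × 10^-27 kg × 1.125 × 10^-15 J)
λ = 3.42 × 10^-13 m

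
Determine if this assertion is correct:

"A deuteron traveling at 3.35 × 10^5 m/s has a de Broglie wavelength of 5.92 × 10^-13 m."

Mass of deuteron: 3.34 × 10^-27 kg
True

The claim is correct.

Using λ = h/(mv):
λ = (6.626 × 10^-34 J·s) / (3.34 × 10^-27 kg × 3.35 × 10^5 m/s)
λ = 5.92 × 10^-13 m

This matches the claimed value.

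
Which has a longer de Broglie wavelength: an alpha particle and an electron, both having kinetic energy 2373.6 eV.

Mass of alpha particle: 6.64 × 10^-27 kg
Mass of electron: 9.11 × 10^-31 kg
The electron has the longer wavelength.

Using λ = h/√(2mKE):

For alpha particle: λ₁ = h/√(2m₁KE) = 2.95 × 10^-13 m
For electron: λ₂ = h/√(2m₂KE) = 2.52 × 10^-11 m

Since λ ∝ 1/√m at constant kinetic energy, the lighter particle has the longer wavelength.

The electron has the longer de Broglie wavelength.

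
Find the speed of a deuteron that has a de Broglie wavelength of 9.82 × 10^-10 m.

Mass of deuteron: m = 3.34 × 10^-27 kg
2.02 × 10^2 m/s

From the de Broglie relation λ = h/(mv), we solve for v:

v = h/(mλ)
v = (6.626 × 10^-34 J·s) / (3.34 × 10^-27 kg × 9.82 × 10^-10 m)
v = 2.02 × 10^2 m/s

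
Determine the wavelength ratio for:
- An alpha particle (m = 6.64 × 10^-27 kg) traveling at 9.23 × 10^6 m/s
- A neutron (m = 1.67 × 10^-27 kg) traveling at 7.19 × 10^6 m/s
λ₁/λ₂ = 0.196

Using λ = h/(mv):

λ₁ = h/(m₁v₁) = 1.08 × 10^-14 m
λ₂ = h/(m₂v₂) = 5.52 × 10^-14 m

Ratio λ₁/λ₂ = (m₂v₂)/(m₁v₁)
         = (1.67 × 10^-27 kg × 7.19 × 10^6 m/s) / (6.64 × 10^-27 kg × 9.23 × 10^6 m/s)
         = 0.196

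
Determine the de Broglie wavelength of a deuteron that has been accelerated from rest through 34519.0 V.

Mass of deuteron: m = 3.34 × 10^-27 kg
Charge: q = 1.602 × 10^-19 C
1.09 × 10^-13 m

When a particle is accelerated through voltage V, it gains kinetic energy KE = qV.

The de Broglie wavelength is then λ = h/√(2mqV):

λ = h/√(2mqV)
λ = (6.626 × 10^-34 J·s) / √(2 × 3.34 × 10^-27 kg × 1.602 × 10^-19 C × 34519.0 V)
λ = 1.09 × 10^-13 m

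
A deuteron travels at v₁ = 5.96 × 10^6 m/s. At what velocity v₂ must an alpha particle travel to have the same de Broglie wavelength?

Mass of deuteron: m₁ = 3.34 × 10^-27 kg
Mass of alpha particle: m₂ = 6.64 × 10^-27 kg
v₂ = 3.00 × 10^6 m/s

For equal de Broglie wavelengths: λ₁ = λ₂

h/(m₁v₁) = h/(m₂v₂)
m₁v₁ = m₂v₂
v₂ = v₁ · (m₁/m₂)

v₂ = 5.96 × 10^6 m/s × (3.34 × 10^-27 kg / 6.64 × 10^-27 kg)
v₂ = 3.00 × 10^6 m/s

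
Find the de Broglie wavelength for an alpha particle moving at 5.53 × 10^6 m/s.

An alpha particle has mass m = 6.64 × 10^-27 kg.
1.80 × 10^-14 m

Using the de Broglie relation λ = h/(mv):

λ = h/(mv)
λ = (6.626 × 10^-34 J·s) / (6.64 × 10^-27 kg × 5.53 × 10^6 m/s)
λ = 1.80 × 10^-14 m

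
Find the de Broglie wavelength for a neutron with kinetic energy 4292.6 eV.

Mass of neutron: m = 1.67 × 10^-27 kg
4.37 × 10^-13 m

Using λ = h/√(2mKE):

First convert KE to Joules: KE = 4292.6 eV = 6.878 × 10^-16 J

λ = h/√(2mKE)
λ = (6.626 × 10^-34 J·s) / √(2 × 1.67 × 10^-27 kg × 6.878 × 10^-16 J)
λ = 4.37 × 10^-13 m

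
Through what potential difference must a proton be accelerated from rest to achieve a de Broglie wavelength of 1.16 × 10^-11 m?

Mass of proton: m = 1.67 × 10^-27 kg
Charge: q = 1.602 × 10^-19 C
6.10 V

From λ = h/√(2mqV), we solve for V:

λ² = h²/(2mqV)
V = h²/(2mqλ²)
V = (6.626 × 10^-34 J·s)² / (2 × 1.67 × 10^-27 kg × 1.602 × 10^-19 C × (1.16 × 10^-11 m)²)
V = 6.10 V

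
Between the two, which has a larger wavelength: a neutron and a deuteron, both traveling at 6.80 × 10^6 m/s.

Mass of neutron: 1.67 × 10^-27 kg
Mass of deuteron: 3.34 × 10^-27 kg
The neutron has the longer wavelength.

Using λ = h/(mv), since both particles have the same velocity, the wavelength depends only on mass.

For neutron: λ₁ = h/(m₁v) = 5.83 × 10^-14 m
For deuteron: λ₂ = h/(m₂v) = 2.92 × 10^-14 m

Since λ ∝ 1/m at constant velocity, the lighter particle has the longer wavelength.

The neutron has the longer de Broglie wavelength.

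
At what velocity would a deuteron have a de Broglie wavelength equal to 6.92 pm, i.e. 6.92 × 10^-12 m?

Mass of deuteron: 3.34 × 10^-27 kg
2.87 × 10^4 m/s

From λ = h/(mv), solve for v:

v = h/(mλ)
v = (6.626 × 10^-34 J·s) / (3.34 × 10^-27 kg × 6.92 × 10^-12 m)
v = 2.87 × 10^4 m/s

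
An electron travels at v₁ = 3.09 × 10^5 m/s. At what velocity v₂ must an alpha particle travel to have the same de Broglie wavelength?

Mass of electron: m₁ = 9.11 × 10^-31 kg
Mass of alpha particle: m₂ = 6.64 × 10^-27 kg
v₂ = 4.24 × 10^1 m/s

For equal de Broglie wavelengths: λ₁ = λ₂

h/(m₁v₁) = h/(m₂v₂)
m₁v₁ = m₂v₂
v₂ = v₁ · (m₁/m₂)

v₂ = 3.09 × 10^5 m/s × (9.11 × 10^-31 kg / 6.64 × 10^-27 kg)
v₂ = 4.24 × 10^1 m/s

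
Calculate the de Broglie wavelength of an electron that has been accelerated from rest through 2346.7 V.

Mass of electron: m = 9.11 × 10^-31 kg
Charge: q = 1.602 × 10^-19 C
2.53 × 10^-11 m

When a particle is accelerated through voltage V, it gains kinetic energy KE = qV.

The de Broglie wavelength is then λ = h/√(2mqV):

λ = h/√(2mqV)
λ = (6.626 × 10^-34 J·s) / √(2 × 9.11 × 10^-31 kg × 1.602 × 10^-19 C × 2346.7 V)
λ = 2.53 × 10^-11 m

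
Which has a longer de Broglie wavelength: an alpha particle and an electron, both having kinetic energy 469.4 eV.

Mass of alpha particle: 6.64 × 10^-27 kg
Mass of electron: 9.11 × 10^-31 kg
The electron has the longer wavelength.

Using λ = h/√(2mKE):

For alpha particle: λ₁ = h/√(2m₁KE) = 6.63 × 10^-13 m
For electron: λ₂ = h/√(2m₂KE) = 5.66 × 10^-11 m

Since λ ∝ 1/√m at constant kinetic energy, the lighter particle has the longer wavelength.

The electron has the longer de Broglie wavelength.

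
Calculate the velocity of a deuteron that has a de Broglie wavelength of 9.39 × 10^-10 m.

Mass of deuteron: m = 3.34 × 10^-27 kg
2.11 × 10^2 m/s

From the de Broglie relation λ = h/(mv), we solve for v:

v = h/(mλ)
v = (6.626 × 10^-34 J·s) / (3.34 × 10^-27 kg × 9.39 × 10^-10 m)
v = 2.11 × 10^2 m/s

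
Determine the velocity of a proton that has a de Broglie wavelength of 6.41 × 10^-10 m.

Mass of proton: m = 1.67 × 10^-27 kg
6.19 × 10^2 m/s

From the de Broglie relation λ = h/(mv), we solve for v:

v = h/(mλ)
v = (6.626 × 10^-34 J·s) / (1.67 × 10^-27 kg × 6.41 × 10^-10 m)
v = 6.19 × 10^2 m/s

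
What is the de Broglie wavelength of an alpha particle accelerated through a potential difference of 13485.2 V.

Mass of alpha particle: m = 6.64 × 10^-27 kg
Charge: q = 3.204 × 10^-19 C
8.75 × 10^-14 m

When a particle is accelerated through voltage V, it gains kinetic energy KE = qV.

The de Broglie wavelength is then λ = h/√(2mqV):

λ = h/√(2mqV)
λ = (6.626 × 10^-34 J·s) / √(2 × 6.64 × 10^-27 kg × 3.204 × 10^-19 C × 13485.2 V)
λ = 8.75 × 10^-14 m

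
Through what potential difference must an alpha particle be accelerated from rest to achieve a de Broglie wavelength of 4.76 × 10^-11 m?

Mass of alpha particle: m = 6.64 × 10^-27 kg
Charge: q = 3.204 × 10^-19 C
4.55 × 10^-2 V

From λ = h/√(2mqV), we solve for V:

λ² = h²/(2mqV)
V = h²/(2mqλ²)
V = (6.626 × 10^-34 J·s)² / (2 × 6.64 × 10^-27 kg × 3.204 × 10^-19 C × (4.76 × 10^-11 m)²)
V = 4.55 × 10^-2 V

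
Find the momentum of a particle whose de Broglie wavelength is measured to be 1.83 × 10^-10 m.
3.62 × 10^-24 kg·m/s

From the de Broglie relation λ = h/p, we solve for p:

p = h/λ
p = (6.626 × 10^-34 J·s) / (1.83 × 10^-10 m)
p = 3.62 × 10^-24 kg·m/s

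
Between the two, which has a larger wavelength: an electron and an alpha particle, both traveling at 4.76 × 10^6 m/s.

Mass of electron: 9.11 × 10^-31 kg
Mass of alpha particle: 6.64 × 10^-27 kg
The electron has the longer wavelength.

Using λ = h/(mv), since both particles have the same velocity, the wavelength depends only on mass.

For electron: λ₁ = h/(m₁v) = 1.53 × 10^-10 m
For alpha particle: λ₂ = h/(m₂v) = 2.10 × 10^-14 m

Since λ ∝ 1/m at constant velocity, the lighter particle has the longer wavelength.

The electron has the longer de Broglie wavelength.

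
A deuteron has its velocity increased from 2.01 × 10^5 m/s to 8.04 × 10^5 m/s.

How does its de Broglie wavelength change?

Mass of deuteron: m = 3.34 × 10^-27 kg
The wavelength decreases by a factor of 4.

Using λ = h/(mv):

Initial wavelength: λ₁ = h/(mv₁) = 9.87 × 10^-13 m
Final wavelength: λ₂ = h/(mv₂) = 2.47 × 10^-13 m

Since λ ∝ 1/v, when velocity increases by a factor of 4, the wavelength decreases by a factor of 4.

λ₂/λ₁ = v₁/v₂ = 1/4

The wavelength decreases by a factor of 4.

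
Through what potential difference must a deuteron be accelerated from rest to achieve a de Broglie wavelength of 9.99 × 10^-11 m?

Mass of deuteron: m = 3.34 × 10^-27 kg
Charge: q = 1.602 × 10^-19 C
4.11 × 10^-2 V

From λ = h/√(2mqV), we solve for V:

λ² = h²/(2mqV)
V = h²/(2mqλ²)
V = (6.626 × 10^-34 J·s)² / (2 × 3.34 × 10^-27 kg × 1.602 × 10^-19 C × (9.99 × 10^-11 m)²)
V = 4.11 × 10^-2 V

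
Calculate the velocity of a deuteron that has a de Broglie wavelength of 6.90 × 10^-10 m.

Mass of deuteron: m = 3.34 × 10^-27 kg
2.88 × 10^2 m/s

From the de Broglie relation λ = h/(mv), we solve for v:

v = h/(mλ)
v = (6.626 × 10^-34 J·s) / (3.34 × 10^-27 kg × 6.90 × 10^-10 m)
v = 2.88 × 10^2 m/s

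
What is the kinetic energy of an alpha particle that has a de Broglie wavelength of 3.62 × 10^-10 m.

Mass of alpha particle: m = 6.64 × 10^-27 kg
2.52 × 10^-22 J (or 1.57 × 10^-3 eV)

From λ = h/√(2mKE), we solve for KE:

λ² = h²/(2mKE)
KE = h²/(2mλ²)
KE = (6.626 × 10^-34 J·s)² / (2 × 6.64 × 10^-27 kg × (3.62 × 10^-10 m)²)
KE = 2.52 × 10^-22 J
KE = 1.57 × 10^-3 eV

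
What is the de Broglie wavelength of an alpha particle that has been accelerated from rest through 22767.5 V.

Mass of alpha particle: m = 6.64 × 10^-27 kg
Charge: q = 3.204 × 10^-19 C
6.73 × 10^-14 m

When a particle is accelerated through voltage V, it gains kinetic energy KE = qV.

The de Broglie wavelength is then λ = h/√(2mqV):

λ = h/√(2mqV)
λ = (6.626 × 10^-34 J·s) / √(2 × 6.64 × 10^-27 kg × 3.204 × 10^-19 C × 22767.5 V)
λ = 6.73 × 10^-14 m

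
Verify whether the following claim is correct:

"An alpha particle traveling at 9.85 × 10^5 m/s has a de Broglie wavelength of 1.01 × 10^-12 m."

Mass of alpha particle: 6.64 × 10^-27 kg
False

The claim is incorrect.

Using λ = h/(mv):
λ = (6.626 × 10^-34 J·s) / (6.64 × 10^-27 kg × 9.85 × 10^5 m/s)
λ = 1.01 × 10^-13 m

The actual wavelength differs from the claimed 1.01 × 10^-12 m.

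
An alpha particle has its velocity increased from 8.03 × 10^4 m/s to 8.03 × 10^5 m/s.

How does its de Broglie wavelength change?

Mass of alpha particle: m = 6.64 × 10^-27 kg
The wavelength decreases by a factor of 10.

Using λ = h/(mv):

Initial wavelength: λ₁ = h/(mv₁) = 1.24 × 10^-12 m
Final wavelength: λ₂ = h/(mv₂) = 1.24 × 10^-13 m

Since λ ∝ 1/v, when velocity increases by a factor of 10, the wavelength decreases by a factor of 10.

λ₂/λ₁ = v₁/v₂ = 1/10

The wavelength decreases by a factor of 10.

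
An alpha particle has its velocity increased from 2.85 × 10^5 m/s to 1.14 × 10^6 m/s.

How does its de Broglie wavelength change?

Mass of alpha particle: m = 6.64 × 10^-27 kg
The wavelength decreases by a factor of 4.

Using λ = h/(mv):

Initial wavelength: λ₁ = h/(mv₁) = 3.50 × 10^-13 m
Final wavelength: λ₂ = h/(mv₂) = 8.75 × 10^-14 m

Since λ ∝ 1/v, when velocity increases by a factor of 4, the wavelength decreases by a factor of 4.

λ₂/λ₁ = v₁/v₂ = 1/4

The wavelength decreases by a factor of 4.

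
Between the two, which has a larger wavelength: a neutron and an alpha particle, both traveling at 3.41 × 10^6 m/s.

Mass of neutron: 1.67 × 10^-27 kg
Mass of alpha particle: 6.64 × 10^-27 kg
The neutron has the longer wavelength.

Using λ = h/(mv), since both particles have the same velocity, the wavelength depends only on mass.

For neutron: λ₁ = h/(m₁v) = 1.16 × 10^-13 m
For alpha particle: λ₂ = h/(m₂v) = 2.93 × 10^-14 m

Since λ ∝ 1/m at constant velocity, the lighter particle has the longer wavelength.

The neutron has the longer de Broglie wavelength.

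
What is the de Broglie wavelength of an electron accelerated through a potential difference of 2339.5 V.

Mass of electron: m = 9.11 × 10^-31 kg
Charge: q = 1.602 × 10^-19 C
2.54 × 10^-11 m

When a particle is accelerated through voltage V, it gains kinetic energy KE = qV.

The de Broglie wavelength is then λ = h/√(2mqV):

λ = h/√(2mqV)
λ = (6.626 × 10^-34 J·s) / √(2 × 9.11 × 10^-31 kg × 1.602 × 10^-19 C × 2339.5 V)
λ = 2.54 × 10^-11 m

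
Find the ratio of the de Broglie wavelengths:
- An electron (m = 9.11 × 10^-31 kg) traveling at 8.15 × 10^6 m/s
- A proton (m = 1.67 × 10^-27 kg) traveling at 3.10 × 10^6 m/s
λ₁/λ₂ = 697

Using λ = h/(mv):

λ₁ = h/(m₁v₁) = 8.92 × 10^-11 m
λ₂ = h/(m₂v₂) = 1.28 × 10^-13 m

Ratio λ₁/λ₂ = (m₂v₂)/(m₁v₁)
         = (1.67 × 10^-27 kg × 3.10 × 10^6 m/s) / (9.11 × 10^-31 kg × 8.15 × 10^6 m/s)
         = 697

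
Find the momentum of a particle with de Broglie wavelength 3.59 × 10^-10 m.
1.85 × 10^-24 kg·m/s

From the de Broglie relation λ = h/p, we solve for p:

p = h/λ
p = (6.626 × 10^-34 J·s) / (3.59 × 10^-10 m)
p = 1.85 × 10^-24 kg·m/s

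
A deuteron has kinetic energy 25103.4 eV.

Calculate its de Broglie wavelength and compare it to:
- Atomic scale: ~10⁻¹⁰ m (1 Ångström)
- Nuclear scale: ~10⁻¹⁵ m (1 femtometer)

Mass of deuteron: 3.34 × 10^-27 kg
λ = 1.28 × 10^-13 m, which is between nuclear and atomic scales.

Using λ = h/√(2mKE):

KE = 25103.4 eV = 4.022 × 10^-15 J

λ = h/√(2mKE)
λ = (6.626 × 10^-34 J·s) / √(2 × 3.34 × 10^-27 kg × 4.022 × 10^-15 J)
λ = 1.28 × 10^-13 m

Comparison:
- Atomic scale (10⁻¹⁰ m): λ is 0.0013× this size
- Nuclear scale (10⁻¹⁵ m): λ is 1.3e+02× this size

The wavelength is between nuclear and atomic scales.

This wavelength is appropriate for probing atomic structure but too large for nuclear physics experiments.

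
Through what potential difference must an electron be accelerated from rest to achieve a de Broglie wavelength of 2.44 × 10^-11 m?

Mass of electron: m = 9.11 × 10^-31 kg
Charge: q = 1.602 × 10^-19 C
2.53 × 10^3 V

From λ = h/√(2mqV), we solve for V:

λ² = h²/(2mqV)
V = h²/(2mqλ²)
V = (6.626 × 10^-34 J·s)² / (2 × 9.11 × 10^-31 kg × 1.602 × 10^-19 C × (2.44 × 10^-11 m)²)
V = 2.53 × 10^3 V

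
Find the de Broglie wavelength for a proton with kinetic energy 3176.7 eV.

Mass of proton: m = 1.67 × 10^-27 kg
5.08 × 10^-13 m

Using λ = h/√(2mKE):

First convert KE to Joules: KE = 3176.7 eV = 5.090 × 10^-16 J

λ = h/√(2mKE)
λ = (6.626 × 10^-34 J·s) / √(2 × 1.67 × 10^-27 kg × 5.090 × 10^-16 J)
λ = 5.08 × 10^-13 m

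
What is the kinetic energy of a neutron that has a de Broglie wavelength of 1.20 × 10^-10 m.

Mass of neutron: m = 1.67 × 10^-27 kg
9.13 × 10^-21 J (or 0.0570 eV)

From λ = h/√(2mKE), we solve for KE:

λ² = h²/(2mKE)
KE = h²/(2mλ²)
KE = (6.626 × 10^-34 J·s)² / (2 × 1.67 × 10^-27 kg × (1.20 × 10^-10 m)²)
KE = 9.13 × 10^-21 J
KE = 0.0570 eV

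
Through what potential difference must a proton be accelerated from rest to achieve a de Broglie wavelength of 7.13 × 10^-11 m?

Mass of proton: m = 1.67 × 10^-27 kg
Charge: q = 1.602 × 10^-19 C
1.61 × 10^-1 V

From λ = h/√(2mqV), we solve for V:

λ² = h²/(2mqV)
V = h²/(2mqλ²)
V = (6.626 × 10^-34 J·s)² / (2 × 1.67 × 10^-27 kg × 1.602 × 10^-19 C × (7.13 × 10^-11 m)²)
V = 1.61 × 10^-1 V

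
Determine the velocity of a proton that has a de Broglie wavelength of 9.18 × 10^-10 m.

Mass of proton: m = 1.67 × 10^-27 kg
4.32 × 10^2 m/s

From the de Broglie relation λ = h/(mv), we solve for v:

v = h/(mλ)
v = (6.626 × 10^-34 J·s) / (1.67 × 10^-27 kg × 9.18 × 10^-10 m)
v = 4.32 × 10^2 m/s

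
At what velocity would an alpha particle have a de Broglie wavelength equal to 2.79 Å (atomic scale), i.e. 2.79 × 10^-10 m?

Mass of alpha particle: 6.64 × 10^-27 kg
3.58 × 10^2 m/s

From λ = h/(mv), solve for v:

v = h/(mλ)
v = (6.626 × 10^-34 J·s) / (6.64 × 10^-27 kg × 2.79 × 10^-10 m)
v = 3.58 × 10^2 m/s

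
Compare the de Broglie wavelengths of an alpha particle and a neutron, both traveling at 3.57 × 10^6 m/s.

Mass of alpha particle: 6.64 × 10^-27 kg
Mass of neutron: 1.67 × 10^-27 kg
The neutron has the longer wavelength.

Using λ = h/(mv), since both particles have the same velocity, the wavelength depends only on mass.

For alpha particle: λ₁ = h/(m₁v) = 2.80 × 10^-14 m
For neutron: λ₂ = h/(m₂v) = 1.11 × 10^-13 m

Since λ ∝ 1/m at constant velocity, the lighter particle has the longer wavelength.

The neutron has the longer de Broglie wavelength.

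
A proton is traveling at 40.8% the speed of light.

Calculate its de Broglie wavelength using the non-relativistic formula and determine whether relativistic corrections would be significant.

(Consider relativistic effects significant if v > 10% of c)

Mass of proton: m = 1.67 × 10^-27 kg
Yes, relativistic corrections are needed.

Using the non-relativistic de Broglie formula λ = h/(mv):

v = 40.8% × c = 1.223 × 10^8 m/s

λ = h/(mv)
λ = (6.626 × 10^-34 J·s) / (1.67 × 10^-27 kg × 1.223 × 10^8 m/s)
λ = 3.24 × 10^-15 m

Since v = 40.8% of c > 10% of c, relativistic corrections ARE significant and the actual wavelength would differ from this non-relativistic estimate.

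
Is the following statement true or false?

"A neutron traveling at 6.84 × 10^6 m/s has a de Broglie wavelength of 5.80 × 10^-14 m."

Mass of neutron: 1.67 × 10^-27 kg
True

The claim is correct.

Using λ = h/(mv):
λ = (6.626 × 10^-34 J·s) / (1.67 × 10^-27 kg × 6.84 × 10^6 m/s)
λ = 5.80 × 10^-14 m

This matches the claimed value.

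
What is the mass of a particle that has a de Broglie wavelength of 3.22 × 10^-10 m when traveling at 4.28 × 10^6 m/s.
4.81 × 10^-31 kg

From the de Broglie relation λ = h/(mv), we solve for m:

m = h/(λv)
m = (6.626 × 10^-34 J·s) / (3.22 × 10^-10 m × 4.28 × 10^6 m/s)
m = 4.81 × 10^-31 kg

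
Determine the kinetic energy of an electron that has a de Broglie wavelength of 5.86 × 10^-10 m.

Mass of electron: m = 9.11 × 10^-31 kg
7.02 × 10^-19 J (or 4.38 eV)

From λ = h/√(2mKE), we solve for KE:

λ² = h²/(2mKE)
KE = h²/(2mλ²)
KE = (6.626 × 10^-34 J·s)² / (2 × 9.11 × 10^-31 kg × (5.86 × 10^-10 m)²)
KE = 7.02 × 10^-19 J
KE = 4.38 eV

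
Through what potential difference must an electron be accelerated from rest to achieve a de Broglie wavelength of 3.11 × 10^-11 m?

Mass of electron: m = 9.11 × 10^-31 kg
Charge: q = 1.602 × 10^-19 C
1.56 × 10^3 V

From λ = h/√(2mqV), we solve for V:

λ² = h²/(2mqV)
V = h²/(2mqλ²)
V = (6.626 × 10^-34 J·s)² / (2 × 9.11 × 10^-31 kg × 1.602 × 10^-19 C × (3.11 × 10^-11 m)²)
V = 1.56 × 10^3 V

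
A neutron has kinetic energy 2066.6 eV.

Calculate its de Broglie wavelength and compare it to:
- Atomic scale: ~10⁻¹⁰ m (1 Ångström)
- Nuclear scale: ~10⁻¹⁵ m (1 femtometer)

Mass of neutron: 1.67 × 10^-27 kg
λ = 6.30 × 10^-13 m, which is between nuclear and atomic scales.

Using λ = h/√(2mKE):

KE = 2066.6 eV = 3.311 × 10^-16 J

λ = h/√(2mKE)
λ = (6.626 × 10^-34 J·s) / √(2 × 1.67 × 10^-27 kg × 3.311 × 10^-16 J)
λ = 6.30 × 10^-13 m

Comparison:
- Atomic scale (10⁻¹⁰ m): λ is 0.0063× this size
- Nuclear scale (10⁻¹⁵ m): λ is 6.3e+02× this size

The wavelength is between nuclear and atomic scales.

This wavelength is appropriate for probing atomic structure but too large for nuclear physics experiments.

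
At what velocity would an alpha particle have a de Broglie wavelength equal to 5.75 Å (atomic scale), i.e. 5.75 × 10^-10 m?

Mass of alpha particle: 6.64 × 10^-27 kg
1.74 × 10^2 m/s

From λ = h/(mv), solve for v:

v = h/(mλ)
v = (6.626 × 10^-34 J·s) / (6.64 × 10^-27 kg × 5.75 × 10^-10 m)
v = 1.74 × 10^2 m/s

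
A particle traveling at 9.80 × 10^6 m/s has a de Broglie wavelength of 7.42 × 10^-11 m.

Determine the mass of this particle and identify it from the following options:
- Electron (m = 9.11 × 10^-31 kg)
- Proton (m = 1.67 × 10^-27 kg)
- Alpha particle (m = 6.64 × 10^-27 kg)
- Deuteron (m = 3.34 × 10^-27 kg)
The particle is an electron.

From λ = h/(mv), solve for mass:

m = h/(λv)
m = (6.626 × 10^-34 J·s) / (7.42 × 10^-11 m × 9.80 × 10^6 m/s)
m = 9.11 × 10^-31 kg

Comparing with the listed masses, this is closest to an electron.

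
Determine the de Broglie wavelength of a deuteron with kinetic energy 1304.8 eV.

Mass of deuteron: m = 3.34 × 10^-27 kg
5.61 × 10^-13 m

Using λ = h/√(2mKE):

First convert KE to Joules: KE = 1304.8 eV = 2.091 × 10^-16 J

λ = h/√(2mKE)
λ = (6.626 × 10^-34 J·s) / √(2 × 3.34 × 10^-27 kg × 2.091 × 10^-16 J)
λ = 5.61 × 10^-13 m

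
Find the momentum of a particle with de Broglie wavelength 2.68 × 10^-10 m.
2.47 × 10^-24 kg·m/s

From the de Broglie relation λ = h/p, we solve for p:

p = h/λ
p = (6.626 × 10^-34 J·s) / (2.68 × 10^-10 m)
p = 2.47 × 10^-24 kg·m/s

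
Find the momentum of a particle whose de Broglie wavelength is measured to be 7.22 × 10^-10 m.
9.18 × 10^-25 kg·m/s

From the de Broglie relation λ = h/p, we solve for p:

p = h/λ
p = (6.626 × 10^-34 J·s) / (7.22 × 10^-10 m)
p = 9.18 × 10^-25 kg·m/s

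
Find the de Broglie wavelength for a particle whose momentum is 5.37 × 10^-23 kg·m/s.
1.23 × 10^-11 m

Using the de Broglie relation λ = h/p:

λ = h/p
λ = (6.626 × 10^-34 J·s) / (5.37 × 10^-23 kg·m/s)
λ = 1.23 × 10^-11 m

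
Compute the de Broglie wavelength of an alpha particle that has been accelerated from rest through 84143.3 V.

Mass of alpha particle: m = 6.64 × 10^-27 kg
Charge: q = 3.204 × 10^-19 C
3.50 × 10^-14 m

When a particle is accelerated through voltage V, it gains kinetic energy KE = qV.

The de Broglie wavelength is then λ = h/√(2mqV):

λ = h/√(2mqV)
λ = (6.626 × 10^-34 J·s) / √(2 × 6.64 × 10^-27 kg × 3.204 × 10^-19 C × 84143.3 V)
λ = 3.50 × 10^-14 m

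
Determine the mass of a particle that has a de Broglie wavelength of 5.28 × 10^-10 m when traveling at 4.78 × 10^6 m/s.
2.63 × 10^-31 kg

From the de Broglie relation λ = h/(mv), we solve for m:

m = h/(λv)
m = (6.626 × 10^-34 J·s) / (5.28 × 10^-10 m × 4.78 × 10^6 m/s)
m = 2.63 × 10^-31 kg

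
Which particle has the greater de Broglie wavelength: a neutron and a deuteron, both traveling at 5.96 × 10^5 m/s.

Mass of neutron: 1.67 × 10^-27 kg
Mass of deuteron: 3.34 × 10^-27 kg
The neutron has the longer wavelength.

Using λ = h/(mv), since both particles have the same velocity, the wavelength depends only on mass.

For neutron: λ₁ = h/(m₁v) = 6.66 × 10^-13 m
For deuteron: λ₂ = h/(m₂v) = 3.33 × 10^-13 m

Since λ ∝ 1/m at constant velocity, the lighter particle has the longer wavelength.

The neutron has the longer de Broglie wavelength.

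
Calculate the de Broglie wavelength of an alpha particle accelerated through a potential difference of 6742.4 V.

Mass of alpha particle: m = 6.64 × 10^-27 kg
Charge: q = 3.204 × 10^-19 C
1.24 × 10^-13 m

When a particle is accelerated through voltage V, it gains kinetic energy KE = qV.

The de Broglie wavelength is then λ = h/√(2mqV):

λ = h/√(2mqV)
λ = (6.626 × 10^-34 J·s) / √(2 × 6.64 × 10^-27 kg × 3.204 × 10^-19 C × 6742.4 V)
λ = 1.24 × 10^-13 m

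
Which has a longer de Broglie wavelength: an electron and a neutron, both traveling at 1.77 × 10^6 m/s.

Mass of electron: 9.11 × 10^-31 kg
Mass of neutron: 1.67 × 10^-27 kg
The electron has the longer wavelength.

Using λ = h/(mv), since both particles have the same velocity, the wavelength depends only on mass.

For electron: λ₁ = h/(m₁v) = 4.11 × 10^-10 m
For neutron: λ₂ = h/(m₂v) = 2.24 × 10^-13 m

Since λ ∝ 1/m at constant velocity, the lighter particle has the longer wavelength.

The electron has the longer de Broglie wavelength.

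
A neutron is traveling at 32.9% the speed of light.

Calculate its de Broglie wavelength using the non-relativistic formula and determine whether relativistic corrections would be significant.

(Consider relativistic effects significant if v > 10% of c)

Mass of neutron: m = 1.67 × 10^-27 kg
Yes, relativistic corrections are needed.

Using the non-relativistic de Broglie formula λ = h/(mv):

v = 32.9% × c = 9.863 × 10^7 m/s

λ = h/(mv)
λ = (6.626 × 10^-34 J·s) / (1.67 × 10^-27 kg × 9.863 × 10^7 m/s)
λ = 4.02 × 10^-15 m

Since v = 32.9% of c > 10% of c, relativistic corrections ARE significant and the actual wavelength would differ from this non-relativistic estimate.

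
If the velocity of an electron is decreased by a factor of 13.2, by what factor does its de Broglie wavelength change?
The wavelength increases by a factor of 13.2.

From λ = h/(mv), the wavelength is inversely proportional to velocity:

λ ∝ 1/v

If v → v/13.2, then λ → 13.2λ

When velocity is decreased by a factor of 13.2, the wavelength increases by a factor of 13.2.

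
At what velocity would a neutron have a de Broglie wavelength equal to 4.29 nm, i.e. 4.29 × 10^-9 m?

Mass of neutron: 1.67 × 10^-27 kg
9.25 × 10^1 m/s

From λ = h/(mv), solve for v:

v = h/(mλ)
v = (6.626 × 10^-34 J·s) / (1.67 × 10^-27 kg × 4.29 × 10^-9 m)
v = 9.25 × 10^1 m/s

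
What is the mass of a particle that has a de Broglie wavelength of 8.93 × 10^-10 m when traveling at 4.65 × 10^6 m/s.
1.60 × 10^-31 kg

From the de Broglie relation λ = h/(mv), we solve for m:

m = h/(λv)
m = (6.626 × 10^-34 J·s) / (8.93 × 10^-10 m × 4.65 × 10^6 m/s)
m = 1.60 × 10^-31 kg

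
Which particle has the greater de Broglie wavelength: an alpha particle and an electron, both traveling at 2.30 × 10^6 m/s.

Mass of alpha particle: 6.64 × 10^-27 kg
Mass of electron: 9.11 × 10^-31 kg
The electron has the longer wavelength.

Using λ = h/(mv), since both particles have the same velocity, the wavelength depends only on mass.

For alpha particle: λ₁ = h/(m₁v) = 4.34 × 10^-14 m
For electron: λ₂ = h/(m₂v) = 3.16 × 10^-10 m

Since λ ∝ 1/m at constant velocity, the lighter particle has the longer wavelength.

The electron has the longer de Broglie wavelength.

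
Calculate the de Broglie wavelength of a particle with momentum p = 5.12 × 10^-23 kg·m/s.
1.29 × 10^-11 m

Using the de Broglie relation λ = h/p:

λ = h/p
λ = (6.626 × 10^-34 J·s) / (5.12 × 10^-23 kg·m/s)
λ = 1.29 × 10^-11 m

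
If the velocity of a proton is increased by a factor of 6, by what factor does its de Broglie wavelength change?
The wavelength decreases by a factor of 6.

From λ = h/(mv), the wavelength is inversely proportional to velocity:

λ ∝ 1/v

If v → 6v, then λ → λ/6

When velocity is increased by a factor of 6, the wavelength decreases by a factor of 6.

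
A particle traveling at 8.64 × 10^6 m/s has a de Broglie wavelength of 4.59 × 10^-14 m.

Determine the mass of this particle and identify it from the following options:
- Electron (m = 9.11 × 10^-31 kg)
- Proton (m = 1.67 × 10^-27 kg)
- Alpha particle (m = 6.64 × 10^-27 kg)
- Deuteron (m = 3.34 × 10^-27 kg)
The particle is a proton.

From λ = h/(mv), solve for mass:

m = h/(λv)
m = (6.626 × 10^-34 J·s) / (4.59 × 10^-14 m × 8.64 × 10^6 m/s)
m = 1.67 × 10^-27 kg

Comparing with the listed masses, this is closest to a proton.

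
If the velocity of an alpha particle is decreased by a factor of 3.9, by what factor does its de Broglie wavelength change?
The wavelength increases by a factor of 3.9.

From λ = h/(mv), the wavelength is inversely proportional to velocity:

λ ∝ 1/v

If v → v/3.9, then λ → 3.9λ

When velocity is decreased by a factor of 3.9, the wavelength increases by a factor of 3.9.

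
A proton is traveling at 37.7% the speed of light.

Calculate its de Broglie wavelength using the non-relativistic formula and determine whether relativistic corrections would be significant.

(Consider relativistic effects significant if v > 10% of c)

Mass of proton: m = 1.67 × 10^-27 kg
Yes, relativistic corrections are needed.

Using the non-relativistic de Broglie formula λ = h/(mv):

v = 37.7% × c = 1.130 × 10^8 m/s

λ = h/(mv)
λ = (6.626 × 10^-34 J·s) / (1.67 × 10^-27 kg × 1.130 × 10^8 m/s)
λ = 3.51 × 10^-15 m

Since v = 37.7% of c > 10% of c, relativistic corrections ARE significant and the actual wavelength would differ from this non-relativistic estimate.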